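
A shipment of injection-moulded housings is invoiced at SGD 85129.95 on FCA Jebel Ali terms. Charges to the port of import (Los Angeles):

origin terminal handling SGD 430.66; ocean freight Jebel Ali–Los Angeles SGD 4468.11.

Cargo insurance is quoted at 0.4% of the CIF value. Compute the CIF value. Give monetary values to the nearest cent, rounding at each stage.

CIF value: SGD 90390.28

Let C be the CIF value. C = FCA price + pre-shipment costs + freight + 0.4% × C
C − 0.4% × C = 85129.95 + 430.66 + 4468.11
0.996 × C = 90028.72
C = 90028.72 / 0.996 = 90390.28
Insurance premium = 0.4% × 90390.28 = 361.56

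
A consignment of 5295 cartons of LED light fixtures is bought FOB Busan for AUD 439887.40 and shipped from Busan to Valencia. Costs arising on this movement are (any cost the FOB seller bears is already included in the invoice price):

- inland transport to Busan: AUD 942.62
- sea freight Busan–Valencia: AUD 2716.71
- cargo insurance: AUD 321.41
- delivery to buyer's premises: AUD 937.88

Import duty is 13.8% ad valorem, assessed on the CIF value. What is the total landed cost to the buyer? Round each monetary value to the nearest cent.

FOB: the seller bears costs until goods are on board at the origin port; the buyer bears freight, insurance and all costs thereafter.
Already in the invoice (seller's account under FOB): inland to port — exclude.
CIF value = FOB price + freight + insurance = 439887.40 + 2716.71 + 321.41 = 442925.52
Import duty = 442925.52 × 13.8% = 61123.72
Buyer bears: freight 2716.71 + insurance 321.41 + delivery 937.88 + duty 61123.72 = 65099.72
Landed cost = invoice 439887.40 + 65099.72 = 504987.12

Total landed cost: AUD 504987.12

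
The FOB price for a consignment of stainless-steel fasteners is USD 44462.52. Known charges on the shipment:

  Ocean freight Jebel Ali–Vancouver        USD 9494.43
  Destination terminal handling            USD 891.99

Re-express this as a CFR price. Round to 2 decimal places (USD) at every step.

CFR price: USD 53956.95

Not relevant to the conversion: destination terminal — on the buyer under both terms; not part of either seller's price.
From FOB to CFR, the seller additionally bears: freight.
CFR price = 44462.52 + 9494.43 = 53956.95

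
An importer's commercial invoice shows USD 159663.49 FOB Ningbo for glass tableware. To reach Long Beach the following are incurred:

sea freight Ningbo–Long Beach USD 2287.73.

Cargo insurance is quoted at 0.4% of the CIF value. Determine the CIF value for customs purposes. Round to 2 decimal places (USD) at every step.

CIF value: USD 162601.63

Let C be the CIF value. C = FOB price + freight + 0.4% × C
C − 0.4% × C = 159663.49 + 2287.73
0.996 × C = 161951.22
C = 161951.22 / 0.996 = 162601.63
Insurance premium = 0.4% × 162601.63 = 650.41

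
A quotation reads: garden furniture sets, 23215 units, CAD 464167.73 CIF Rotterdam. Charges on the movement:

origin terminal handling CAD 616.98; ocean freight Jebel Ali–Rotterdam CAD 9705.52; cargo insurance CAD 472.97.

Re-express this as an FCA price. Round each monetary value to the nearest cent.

From CIF to FCA, the seller no longer bears: origin terminal, freight, insurance.
FCA price = 464167.73 − 616.98 − 9705.52 − 472.97 = 453372.26

FCA price: CAD 453372.26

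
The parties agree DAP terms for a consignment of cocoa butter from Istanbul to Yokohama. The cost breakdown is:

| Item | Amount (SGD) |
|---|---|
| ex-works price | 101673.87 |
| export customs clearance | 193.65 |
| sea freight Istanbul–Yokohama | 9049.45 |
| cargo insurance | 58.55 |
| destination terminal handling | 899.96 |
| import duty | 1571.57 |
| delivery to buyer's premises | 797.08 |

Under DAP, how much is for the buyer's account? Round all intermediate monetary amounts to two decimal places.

Buyer's account: SGD 1571.57

DAP: the seller bears all costs to the named destination except import duty and clearance.
Seller's account: goods 101673.87 + export clearance 193.65 + freight 9049.45 + insurance 58.55 + destination terminal 899.96 + delivery 797.08 = 112672.56
Buyer's account: duty 1571.57 = 1571.57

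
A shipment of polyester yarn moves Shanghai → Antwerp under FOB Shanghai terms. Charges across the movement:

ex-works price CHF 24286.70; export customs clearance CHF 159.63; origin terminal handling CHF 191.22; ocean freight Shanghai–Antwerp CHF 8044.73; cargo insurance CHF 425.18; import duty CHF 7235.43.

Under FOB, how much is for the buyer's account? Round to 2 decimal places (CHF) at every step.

Buyer's account: CHF 15705.34

FOB: the seller bears costs until goods are on board at the origin port; the buyer bears freight, insurance and all costs thereafter.
Seller's account: goods 24286.70 + export clearance 159.63 + origin terminal 191.22 = 24637.55
Buyer's account: freight 8044.73 + insurance 425.18 + duty 7235.43 = 15705.34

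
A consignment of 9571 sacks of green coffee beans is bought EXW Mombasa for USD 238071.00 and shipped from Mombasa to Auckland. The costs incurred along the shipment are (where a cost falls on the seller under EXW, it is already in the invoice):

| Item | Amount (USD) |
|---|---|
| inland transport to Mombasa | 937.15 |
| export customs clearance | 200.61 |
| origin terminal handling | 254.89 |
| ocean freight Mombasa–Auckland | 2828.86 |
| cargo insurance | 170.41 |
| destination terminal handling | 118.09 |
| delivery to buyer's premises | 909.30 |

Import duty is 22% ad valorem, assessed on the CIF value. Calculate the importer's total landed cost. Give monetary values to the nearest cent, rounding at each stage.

EXW: the seller makes goods available at their premises; the buyer bears all onward costs.
CIF value = EXW price + inland to port + export clearance + origin terminal + freight + insurance = 238071.00 + 937.15 + 200.61 + 254.89 + 2828.86 + 170.41 = 242462.92
Import duty = 242462.92 × 22% = 53341.84
Buyer bears: inland to port 937.15 + export clearance 200.61 + origin terminal 254.89 + freight 2828.86 + insurance 170.41 + destination terminal 118.09 + delivery 909.30 + duty 53341.84 = 58761.15
Landed cost = invoice 238071.00 + 58761.15 = 296832.15

Total landed cost: USD 296832.15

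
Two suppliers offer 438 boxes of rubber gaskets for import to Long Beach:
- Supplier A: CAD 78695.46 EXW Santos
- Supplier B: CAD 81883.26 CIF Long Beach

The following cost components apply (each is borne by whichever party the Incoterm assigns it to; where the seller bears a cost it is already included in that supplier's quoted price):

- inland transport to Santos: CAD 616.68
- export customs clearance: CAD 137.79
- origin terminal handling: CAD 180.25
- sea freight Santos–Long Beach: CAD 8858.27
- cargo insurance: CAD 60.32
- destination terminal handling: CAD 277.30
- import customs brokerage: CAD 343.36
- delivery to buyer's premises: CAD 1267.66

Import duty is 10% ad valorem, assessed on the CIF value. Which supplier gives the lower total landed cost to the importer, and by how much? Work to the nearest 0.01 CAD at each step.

Supplier A (EXW):
CIF value = EXW price + inland to port + export clearance + origin terminal + freight + insurance = 78695.46 + 616.68 + 137.79 + 180.25 + 8858.27 + 60.32 = 88548.77
Import duty = 88548.77 × 10% = 8854.88
Buyer bears (A): 616.68 + 137.79 + 180.25 + 8858.27 + 60.32 + 277.30 + 343.36 + 1267.66 = 11741.63
Landed cost (A) = invoice 78695.46 + 11741.63 + duty 8854.88 = 99291.97
Supplier B (CIF):
The CIF price already equals the CIF value: 81883.26
Import duty = 81883.26 × 10% = 8188.33
Buyer bears (B): 277.30 + 343.36 + 1267.66 = 1888.32
Landed cost (B) = invoice 81883.26 + 1888.32 + duty 8188.33 = 91959.91
Difference = |99291.97 − 91959.91| = 7332.06

Supplier B is cheaper by CAD 7332.06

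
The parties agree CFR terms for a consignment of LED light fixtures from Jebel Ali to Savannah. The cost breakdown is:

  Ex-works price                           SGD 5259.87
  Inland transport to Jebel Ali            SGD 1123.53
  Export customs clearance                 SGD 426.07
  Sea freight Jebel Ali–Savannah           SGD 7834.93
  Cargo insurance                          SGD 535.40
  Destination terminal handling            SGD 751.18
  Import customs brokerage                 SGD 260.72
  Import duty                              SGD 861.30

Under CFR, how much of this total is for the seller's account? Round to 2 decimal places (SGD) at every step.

CFR: the seller pays costs through ocean freight to the destination port, but not insurance.
Seller's account: goods 5259.87 + inland to port 1123.53 + export clearance 426.07 + freight 7834.93 = 14644.40
Buyer's account: insurance 535.40 + destination terminal 751.18 + brokerage 260.72 + duty 861.30 = 2408.60

Seller's account: SGD 14644.40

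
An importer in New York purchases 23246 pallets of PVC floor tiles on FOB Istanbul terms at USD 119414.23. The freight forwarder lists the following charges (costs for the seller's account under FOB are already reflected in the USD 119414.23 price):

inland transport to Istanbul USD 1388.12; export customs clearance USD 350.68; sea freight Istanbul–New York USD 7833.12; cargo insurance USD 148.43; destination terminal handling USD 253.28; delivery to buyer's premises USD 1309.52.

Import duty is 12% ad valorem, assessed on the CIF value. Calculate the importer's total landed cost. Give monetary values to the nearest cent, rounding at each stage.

Total landed cost: USD 144246.07

FOB: the seller bears costs until goods are on board at the origin port; the buyer bears freight, insurance and all costs thereafter.
Already in the invoice (seller's account under FOB): inland to port, export clearance — exclude.
CIF value = FOB price + freight + insurance = 119414.23 + 7833.12 + 148.43 = 127395.78
Import duty = 127395.78 × 12% = 15287.49
Buyer bears: freight 7833.12 + insurance 148.43 + destination terminal 253.28 + delivery 1309.52 + duty 15287.49 = 24831.84
Landed cost = invoice 119414.23 + 24831.84 = 144246.07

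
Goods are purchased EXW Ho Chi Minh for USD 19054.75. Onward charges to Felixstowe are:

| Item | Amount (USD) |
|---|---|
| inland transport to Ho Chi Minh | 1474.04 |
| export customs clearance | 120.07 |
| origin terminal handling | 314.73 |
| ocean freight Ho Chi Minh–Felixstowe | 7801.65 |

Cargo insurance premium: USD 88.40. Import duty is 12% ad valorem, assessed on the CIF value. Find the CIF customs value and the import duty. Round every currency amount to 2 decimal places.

CIF = EXW price + pre-shipment costs + freight + insurance
CIF = 19054.75 + 1474.04 + 120.07 + 314.73 + 7801.65 + 88.40 = 28853.64
Import duty = 28853.64 × 12% = 3462.44

CIF value: USD 28853.64; import duty: USD 3462.44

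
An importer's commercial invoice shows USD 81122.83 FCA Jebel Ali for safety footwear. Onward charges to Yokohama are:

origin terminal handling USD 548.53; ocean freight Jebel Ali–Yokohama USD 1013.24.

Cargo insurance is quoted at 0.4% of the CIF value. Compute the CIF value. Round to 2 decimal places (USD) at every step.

CIF value: USD 83016.67

Let C be the CIF value. C = FCA price + pre-shipment costs + freight + 0.4% × C
C − 0.4% × C = 81122.83 + 548.53 + 1013.24
0.996 × C = 82684.60
C = 82684.60 / 0.996 = 83016.67
Insurance premium = 0.4% × 83016.67 = 332.07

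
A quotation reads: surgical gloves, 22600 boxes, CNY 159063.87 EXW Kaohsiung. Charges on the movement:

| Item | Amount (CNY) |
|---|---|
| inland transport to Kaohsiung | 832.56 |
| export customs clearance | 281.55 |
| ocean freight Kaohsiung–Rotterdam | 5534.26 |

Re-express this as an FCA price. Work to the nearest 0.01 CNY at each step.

FCA price: CNY 160177.98

Not relevant to the conversion: freight — on the buyer under both terms; not part of either seller's price.
From EXW to FCA, the seller additionally bears: inland to port, export clearance.
FCA price = 159063.87 + 832.56 + 281.55 = 160177.98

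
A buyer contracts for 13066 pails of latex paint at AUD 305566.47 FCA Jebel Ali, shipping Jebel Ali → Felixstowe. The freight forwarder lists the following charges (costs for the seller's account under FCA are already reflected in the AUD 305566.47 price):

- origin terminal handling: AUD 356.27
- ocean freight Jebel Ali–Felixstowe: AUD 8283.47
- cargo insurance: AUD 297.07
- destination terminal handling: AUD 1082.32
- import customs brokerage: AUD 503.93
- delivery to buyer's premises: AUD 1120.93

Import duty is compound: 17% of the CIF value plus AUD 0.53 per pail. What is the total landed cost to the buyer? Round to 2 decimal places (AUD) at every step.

Total landed cost: AUD 377601.00

FCA: the seller delivers export-cleared goods to the carrier; the buyer bears costs from that point.
CIF value = FCA price + origin terminal + freight + insurance = 305566.47 + 356.27 + 8283.47 + 297.07 = 314503.28
Ad valorem component: 314503.28 × 17% = 53465.56
Specific component: 13066 × 0.53 = 6924.98
Import duty = 53465.56 + 6924.98 = 60390.54
Buyer bears: origin terminal 356.27 + freight 8283.47 + insurance 297.07 + destination terminal 1082.32 + brokerage 503.93 + delivery 1120.93 + duty 60390.54 = 72034.53
Landed cost = invoice 305566.47 + 72034.53 = 377601.00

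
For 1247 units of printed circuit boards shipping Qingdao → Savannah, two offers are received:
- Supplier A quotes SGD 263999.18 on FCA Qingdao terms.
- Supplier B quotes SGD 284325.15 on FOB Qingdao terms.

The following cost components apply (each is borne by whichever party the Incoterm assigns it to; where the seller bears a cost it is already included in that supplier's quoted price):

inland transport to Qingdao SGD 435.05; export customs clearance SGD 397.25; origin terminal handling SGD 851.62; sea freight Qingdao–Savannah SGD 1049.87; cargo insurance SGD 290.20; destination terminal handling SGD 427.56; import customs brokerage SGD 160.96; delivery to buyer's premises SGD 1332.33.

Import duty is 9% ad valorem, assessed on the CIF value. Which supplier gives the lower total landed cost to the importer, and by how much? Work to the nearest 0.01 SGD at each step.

Supplier A (FCA):
CIF value = FCA price + origin terminal + freight + insurance = 263999.18 + 851.62 + 1049.87 + 290.20 = 266190.87
Import duty = 266190.87 × 9% = 23957.18
Buyer bears (A): 851.62 + 1049.87 + 290.20 + 427.56 + 160.96 + 1332.33 = 4112.54
Landed cost (A) = invoice 263999.18 + 4112.54 + duty 23957.18 = 292068.90
Supplier B (FOB):
CIF value = FOB price + freight + insurance = 284325.15 + 1049.87 + 290.20 = 285665.22
Import duty = 285665.22 × 9% = 25709.87
Buyer bears (B): 1049.87 + 290.20 + 427.56 + 160.96 + 1332.33 = 3260.92
Landed cost (B) = invoice 284325.15 + 3260.92 + duty 25709.87 = 313295.94
Difference = |292068.90 − 313295.94| = 21227.04

Supplier A is cheaper by SGD 21227.04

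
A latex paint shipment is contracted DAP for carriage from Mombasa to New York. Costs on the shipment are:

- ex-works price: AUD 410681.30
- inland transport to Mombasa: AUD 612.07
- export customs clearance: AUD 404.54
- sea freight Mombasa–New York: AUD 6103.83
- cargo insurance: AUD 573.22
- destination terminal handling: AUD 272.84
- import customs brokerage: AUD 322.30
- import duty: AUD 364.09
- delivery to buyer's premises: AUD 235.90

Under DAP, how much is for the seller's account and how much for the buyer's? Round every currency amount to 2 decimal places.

Seller: AUD 418883.70; buyer: AUD 686.39

DAP: the seller bears all costs to the named destination except import duty and clearance.
Seller's account: goods 410681.30 + inland to port 612.07 + export clearance 404.54 + freight 6103.83 + insurance 573.22 + destination terminal 272.84 + delivery 235.90 = 418883.70
Buyer's account: brokerage 322.30 + duty 364.09 = 686.39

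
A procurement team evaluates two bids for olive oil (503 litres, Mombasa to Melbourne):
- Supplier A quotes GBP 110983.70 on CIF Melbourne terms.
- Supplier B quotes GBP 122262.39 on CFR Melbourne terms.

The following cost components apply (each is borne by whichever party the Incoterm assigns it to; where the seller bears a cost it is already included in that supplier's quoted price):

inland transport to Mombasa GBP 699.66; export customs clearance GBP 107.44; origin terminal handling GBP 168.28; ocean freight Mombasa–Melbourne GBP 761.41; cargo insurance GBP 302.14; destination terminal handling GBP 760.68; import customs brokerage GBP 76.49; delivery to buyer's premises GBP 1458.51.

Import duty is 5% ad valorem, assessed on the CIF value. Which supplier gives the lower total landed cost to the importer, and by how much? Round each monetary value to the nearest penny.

Supplier A (CIF):
The CIF price already equals the CIF value: 110983.70
Import duty = 110983.70 × 5% = 5549.19
Buyer bears (A): 760.68 + 76.49 + 1458.51 = 2295.68
Landed cost (A) = invoice 110983.70 + 2295.68 + duty 5549.19 = 118828.57
Supplier B (CFR):
CIF value = CFR price + insurance = 122262.39 + 302.14 = 122564.53
Import duty = 122564.53 × 5% = 6128.23
Buyer bears (B): 302.14 + 760.68 + 76.49 + 1458.51 = 2597.82
Landed cost (B) = invoice 122262.39 + 2597.82 + duty 6128.23 = 130988.44
Difference = |118828.57 − 130988.44| = 12159.87

Supplier A is cheaper by GBP 12159.87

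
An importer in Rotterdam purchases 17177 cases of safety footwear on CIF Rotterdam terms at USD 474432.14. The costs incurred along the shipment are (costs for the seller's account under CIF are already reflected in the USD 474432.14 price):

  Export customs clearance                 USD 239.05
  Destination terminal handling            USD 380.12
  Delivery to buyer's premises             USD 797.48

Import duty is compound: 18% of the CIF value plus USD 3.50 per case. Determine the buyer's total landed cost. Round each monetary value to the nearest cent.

Total landed cost: USD 621127.03

CIF: the seller pays costs through ocean freight and marine insurance to the destination port.
Already in the invoice (seller's account under CIF): export clearance — exclude.
The CIF price already equals the CIF value: 474432.14
Ad valorem component: 474432.14 × 18% = 85397.79
Specific component: 17177 × 3.50 = 60119.50
Import duty = 85397.79 + 60119.50 = 145517.29
Buyer bears: destination terminal 380.12 + delivery 797.48 + duty 145517.29 = 146694.89
Landed cost = invoice 474432.14 + 146694.89 = 621127.03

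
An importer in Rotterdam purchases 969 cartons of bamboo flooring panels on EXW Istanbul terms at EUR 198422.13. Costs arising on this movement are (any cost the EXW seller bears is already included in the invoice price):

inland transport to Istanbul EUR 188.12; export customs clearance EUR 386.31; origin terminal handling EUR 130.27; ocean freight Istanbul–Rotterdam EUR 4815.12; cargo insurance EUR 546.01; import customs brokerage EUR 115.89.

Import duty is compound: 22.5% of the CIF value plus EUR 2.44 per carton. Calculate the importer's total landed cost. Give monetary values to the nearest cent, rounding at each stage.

EXW: the seller makes goods available at their premises; the buyer bears all onward costs.
CIF value = EXW price + inland to port + export clearance + origin terminal + freight + insurance = 198422.13 + 188.12 + 386.31 + 130.27 + 4815.12 + 546.01 = 204487.96
Ad valorem component: 204487.96 × 22.5% = 46009.79
Specific component: 969 × 2.44 = 2364.36
Import duty = 46009.79 + 2364.36 = 48374.15
Buyer bears: inland to port 188.12 + export clearance 386.31 + origin terminal 130.27 + freight 4815.12 + insurance 546.01 + brokerage 115.89 + duty 48374.15 = 54555.87
Landed cost = invoice 198422.13 + 54555.87 = 252978.00

Total landed cost: EUR 252978.00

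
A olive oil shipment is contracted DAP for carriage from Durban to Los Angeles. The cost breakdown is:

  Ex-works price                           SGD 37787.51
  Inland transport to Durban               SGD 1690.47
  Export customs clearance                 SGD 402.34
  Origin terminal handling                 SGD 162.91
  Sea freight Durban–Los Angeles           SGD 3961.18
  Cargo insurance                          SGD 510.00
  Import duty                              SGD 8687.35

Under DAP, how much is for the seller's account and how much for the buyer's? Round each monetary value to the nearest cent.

Seller: SGD 44514.41; buyer: SGD 8687.35

DAP: the seller bears all costs to the named destination except import duty and clearance.
Seller's account: goods 37787.51 + inland to port 1690.47 + export clearance 402.34 + origin terminal 162.91 + freight 3961.18 + insurance 510.00 = 44514.41
Buyer's account: duty 8687.35 = 8687.35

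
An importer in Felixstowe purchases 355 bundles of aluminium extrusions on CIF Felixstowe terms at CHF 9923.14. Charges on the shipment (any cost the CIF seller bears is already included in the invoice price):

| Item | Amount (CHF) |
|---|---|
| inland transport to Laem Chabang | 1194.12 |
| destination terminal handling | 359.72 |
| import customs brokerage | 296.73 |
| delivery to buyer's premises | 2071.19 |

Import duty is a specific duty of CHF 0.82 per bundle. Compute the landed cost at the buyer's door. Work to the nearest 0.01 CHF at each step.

Total landed cost: CHF 12941.88

CIF: the seller pays costs through ocean freight and marine insurance to the destination port.
Already in the invoice (seller's account under CIF): inland to port — exclude.
The CIF price already equals the CIF value: 9923.14
Import duty = 355 × 0.82 = 291.10
Buyer bears: destination terminal 359.72 + brokerage 296.73 + delivery 2071.19 + duty 291.10 = 3018.74
Landed cost = invoice 9923.14 + 3018.74 = 12941.88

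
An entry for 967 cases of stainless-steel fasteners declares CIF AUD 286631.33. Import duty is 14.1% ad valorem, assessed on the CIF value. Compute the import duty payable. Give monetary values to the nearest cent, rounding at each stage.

Import duty: AUD 40415.02

Import duty = 286631.33 × 14.1% = 40415.02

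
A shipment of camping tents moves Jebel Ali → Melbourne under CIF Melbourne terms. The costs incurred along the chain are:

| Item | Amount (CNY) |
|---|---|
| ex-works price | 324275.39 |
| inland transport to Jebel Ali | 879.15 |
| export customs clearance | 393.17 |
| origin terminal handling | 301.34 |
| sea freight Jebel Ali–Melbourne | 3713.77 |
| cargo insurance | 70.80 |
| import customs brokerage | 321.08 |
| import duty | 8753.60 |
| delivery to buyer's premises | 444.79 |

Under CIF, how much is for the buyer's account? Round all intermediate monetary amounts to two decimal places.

CIF: the seller pays costs through ocean freight and marine insurance to the destination port.
Seller's account: goods 324275.39 + inland to port 879.15 + export clearance 393.17 + origin terminal 301.34 + freight 3713.77 + insurance 70.80 = 329633.62
Buyer's account: brokerage 321.08 + duty 8753.60 + delivery 444.79 = 9519.47

Buyer's account: CNY 9519.47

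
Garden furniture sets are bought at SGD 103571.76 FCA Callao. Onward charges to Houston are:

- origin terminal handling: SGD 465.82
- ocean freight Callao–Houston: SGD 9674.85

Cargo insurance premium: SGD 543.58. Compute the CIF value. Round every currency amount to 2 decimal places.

CIF = FCA price + pre-shipment costs + freight + insurance
CIF = 103571.76 + 465.82 + 9674.85 + 543.58 = 114256.01

CIF value: SGD 114256.01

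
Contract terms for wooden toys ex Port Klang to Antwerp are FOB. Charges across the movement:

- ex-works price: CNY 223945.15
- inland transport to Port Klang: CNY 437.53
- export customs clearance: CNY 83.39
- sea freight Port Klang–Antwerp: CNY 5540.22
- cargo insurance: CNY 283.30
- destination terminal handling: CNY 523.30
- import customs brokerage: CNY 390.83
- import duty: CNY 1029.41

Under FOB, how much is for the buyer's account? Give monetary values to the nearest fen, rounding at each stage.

FOB: the seller bears costs until goods are on board at the origin port; the buyer bears freight, insurance and all costs thereafter.
Seller's account: goods 223945.15 + inland to port 437.53 + export clearance 83.39 = 224466.07
Buyer's account: freight 5540.22 + insurance 283.30 + destination terminal 523.30 + brokerage 390.83 + duty 1029.41 = 7767.06

Buyer's account: CNY 7767.06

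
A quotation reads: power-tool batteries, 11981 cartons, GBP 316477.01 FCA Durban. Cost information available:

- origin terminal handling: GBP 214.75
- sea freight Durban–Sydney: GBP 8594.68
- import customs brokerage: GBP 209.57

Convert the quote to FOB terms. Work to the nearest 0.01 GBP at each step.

FOB price: GBP 316691.76

Not relevant to the conversion: freight, brokerage — on the buyer under both terms; not part of either seller's price.
From FCA to FOB, the seller additionally bears: origin terminal.
FOB price = 316477.01 + 214.75 = 316691.76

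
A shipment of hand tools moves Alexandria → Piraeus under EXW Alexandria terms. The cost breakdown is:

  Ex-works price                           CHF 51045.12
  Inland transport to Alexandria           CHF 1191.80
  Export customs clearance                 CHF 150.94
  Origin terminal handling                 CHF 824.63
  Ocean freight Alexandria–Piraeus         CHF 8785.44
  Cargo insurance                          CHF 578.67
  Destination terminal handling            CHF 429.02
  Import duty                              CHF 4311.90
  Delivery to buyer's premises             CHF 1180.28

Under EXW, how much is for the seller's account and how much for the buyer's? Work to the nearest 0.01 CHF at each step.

Seller: CHF 51045.12; buyer: CHF 17452.68

EXW: the seller makes goods available at their premises; the buyer bears all onward costs.
Seller's account: goods 51045.12 = 51045.12
Buyer's account: inland to port 1191.80 + export clearance 150.94 + origin terminal 824.63 + freight 8785.44 + insurance 578.67 + destination terminal 429.02 + duty 4311.90 + delivery 1180.28 = 17452.68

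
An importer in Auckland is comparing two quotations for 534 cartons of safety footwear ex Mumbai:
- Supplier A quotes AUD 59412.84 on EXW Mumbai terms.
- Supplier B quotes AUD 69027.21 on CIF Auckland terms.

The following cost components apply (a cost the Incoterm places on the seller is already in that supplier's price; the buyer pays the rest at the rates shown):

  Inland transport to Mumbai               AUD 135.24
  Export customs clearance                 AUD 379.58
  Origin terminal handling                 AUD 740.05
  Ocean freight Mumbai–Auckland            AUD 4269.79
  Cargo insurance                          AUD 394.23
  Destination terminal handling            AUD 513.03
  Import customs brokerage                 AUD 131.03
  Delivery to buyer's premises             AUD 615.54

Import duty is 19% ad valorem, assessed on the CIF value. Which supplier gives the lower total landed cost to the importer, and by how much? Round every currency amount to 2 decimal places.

Supplier A (EXW):
CIF value = EXW price + inland to port + export clearance + origin terminal + freight + insurance = 59412.84 + 135.24 + 379.58 + 740.05 + 4269.79 + 394.23 = 65331.73
Import duty = 65331.73 × 19% = 12413.03
Buyer bears (A): 135.24 + 379.58 + 740.05 + 4269.79 + 394.23 + 513.03 + 131.03 + 615.54 = 7178.49
Landed cost (A) = invoice 59412.84 + 7178.49 + duty 12413.03 = 79004.36
Supplier B (CIF):
The CIF price already equals the CIF value: 69027.21
Import duty = 69027.21 × 19% = 13115.17
Buyer bears (B): 513.03 + 131.03 + 615.54 = 1259.60
Landed cost (B) = invoice 69027.21 + 1259.60 + duty 13115.17 = 83401.98
Difference = |79004.36 − 83401.98| = 4397.62

Supplier A is cheaper by AUD 4397.62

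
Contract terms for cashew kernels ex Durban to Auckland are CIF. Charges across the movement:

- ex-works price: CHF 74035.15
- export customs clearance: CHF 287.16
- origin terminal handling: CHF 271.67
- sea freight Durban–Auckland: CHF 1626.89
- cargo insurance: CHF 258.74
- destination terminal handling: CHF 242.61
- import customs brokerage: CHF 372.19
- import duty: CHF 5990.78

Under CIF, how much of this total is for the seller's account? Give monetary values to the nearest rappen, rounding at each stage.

Seller's account: CHF 76479.61

CIF: the seller pays costs through ocean freight and marine insurance to the destination port.
Seller's account: goods 74035.15 + export clearance 287.16 + origin terminal 271.67 + freight 1626.89 + insurance 258.74 = 76479.61
Buyer's account: destination terminal 242.61 + brokerage 372.19 + duty 5990.78 = 6605.58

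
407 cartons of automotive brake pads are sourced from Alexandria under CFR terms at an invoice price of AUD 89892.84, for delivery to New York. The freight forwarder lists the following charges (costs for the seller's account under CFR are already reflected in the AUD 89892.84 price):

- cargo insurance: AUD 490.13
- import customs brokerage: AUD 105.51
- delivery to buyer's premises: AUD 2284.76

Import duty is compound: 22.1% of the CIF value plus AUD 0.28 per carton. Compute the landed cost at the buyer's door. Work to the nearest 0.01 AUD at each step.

CFR: the seller pays costs through ocean freight to the destination port, but not insurance.
CIF value = CFR price + insurance = 89892.84 + 490.13 = 90382.97
Ad valorem component: 90382.97 × 22.1% = 19974.64
Specific component: 407 × 0.28 = 113.96
Import duty = 19974.64 + 113.96 = 20088.60
Buyer bears: insurance 490.13 + brokerage 105.51 + delivery 2284.76 + duty 20088.60 = 22969.00
Landed cost = invoice 89892.84 + 22969.00 = 112861.84

Total landed cost: AUD 112861.84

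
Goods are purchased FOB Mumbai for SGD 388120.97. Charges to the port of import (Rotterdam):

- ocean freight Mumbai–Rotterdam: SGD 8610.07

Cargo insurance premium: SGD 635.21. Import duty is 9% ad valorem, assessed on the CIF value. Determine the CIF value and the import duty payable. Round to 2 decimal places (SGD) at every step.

CIF = FOB price + freight + insurance
CIF = 388120.97 + 8610.07 + 635.21 = 397366.25
Import duty = 397366.25 × 9% = 35762.96

CIF value: SGD 397366.25; import duty: SGD 35762.96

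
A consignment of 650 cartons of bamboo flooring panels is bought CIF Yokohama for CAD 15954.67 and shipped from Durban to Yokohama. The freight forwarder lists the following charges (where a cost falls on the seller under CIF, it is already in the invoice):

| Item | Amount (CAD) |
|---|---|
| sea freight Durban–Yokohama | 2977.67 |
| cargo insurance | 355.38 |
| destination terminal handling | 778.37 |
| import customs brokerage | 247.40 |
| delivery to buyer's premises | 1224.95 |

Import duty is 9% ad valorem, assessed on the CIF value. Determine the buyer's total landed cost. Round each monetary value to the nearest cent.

Total landed cost: CAD 19641.31

CIF: the seller pays costs through ocean freight and marine insurance to the destination port.
Already in the invoice (seller's account under CIF): freight, insurance — exclude.
The CIF price already equals the CIF value: 15954.67
Import duty = 15954.67 × 9% = 1435.92
Buyer bears: destination terminal 778.37 + brokerage 247.40 + delivery 1224.95 + duty 1435.92 = 3686.64
Landed cost = invoice 15954.67 + 3686.64 = 19641.31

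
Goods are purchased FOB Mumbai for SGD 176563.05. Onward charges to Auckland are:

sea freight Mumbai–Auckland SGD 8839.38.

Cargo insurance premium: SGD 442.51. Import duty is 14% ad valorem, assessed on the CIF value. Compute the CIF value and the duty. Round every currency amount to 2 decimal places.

CIF value: SGD 185844.94; import duty: SGD 26018.29

CIF = FOB price + freight + insurance
CIF = 176563.05 + 8839.38 + 442.51 = 185844.94
Import duty = 185844.94 × 14% = 26018.29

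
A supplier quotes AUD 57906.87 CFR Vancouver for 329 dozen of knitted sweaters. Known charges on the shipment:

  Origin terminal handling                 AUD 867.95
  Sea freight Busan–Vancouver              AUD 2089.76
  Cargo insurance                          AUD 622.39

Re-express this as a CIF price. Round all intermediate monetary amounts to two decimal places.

CIF price: AUD 58529.26

Not relevant to the conversion: origin terminal, freight — on the seller under both CFR and CIF; already in the CFR price and stays in the CIF price.
From CFR to CIF, the seller additionally bears: insurance.
CIF price = 57906.87 + 622.39 = 58529.26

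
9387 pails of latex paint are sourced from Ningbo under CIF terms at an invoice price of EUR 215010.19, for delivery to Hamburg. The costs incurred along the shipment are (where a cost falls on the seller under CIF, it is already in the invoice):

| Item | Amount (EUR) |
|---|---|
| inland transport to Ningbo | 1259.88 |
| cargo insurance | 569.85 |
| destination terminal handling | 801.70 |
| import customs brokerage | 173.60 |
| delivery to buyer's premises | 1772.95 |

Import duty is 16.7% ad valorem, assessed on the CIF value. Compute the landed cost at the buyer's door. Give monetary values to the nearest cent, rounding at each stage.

CIF: the seller pays costs through ocean freight and marine insurance to the destination port.
Already in the invoice (seller's account under CIF): inland to port, insurance — exclude.
The CIF price already equals the CIF value: 215010.19
Import duty = 215010.19 × 16.7% = 35906.70
Buyer bears: destination terminal 801.70 + brokerage 173.60 + delivery 1772.95 + duty 35906.70 = 38654.95
Landed cost = invoice 215010.19 + 38654.95 = 253665.14

Total landed cost: EUR 253665.14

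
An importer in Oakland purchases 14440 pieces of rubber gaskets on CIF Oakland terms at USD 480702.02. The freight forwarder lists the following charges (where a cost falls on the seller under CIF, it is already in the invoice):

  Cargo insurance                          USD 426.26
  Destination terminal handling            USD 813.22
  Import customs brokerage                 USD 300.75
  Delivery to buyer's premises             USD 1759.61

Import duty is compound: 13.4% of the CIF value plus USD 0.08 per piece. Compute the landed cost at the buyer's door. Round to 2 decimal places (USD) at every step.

CIF: the seller pays costs through ocean freight and marine insurance to the destination port.
Already in the invoice (seller's account under CIF): insurance — exclude.
The CIF price already equals the CIF value: 480702.02
Ad valorem component: 480702.02 × 13.4% = 64414.07
Specific component: 14440 × 0.08 = 1155.20
Import duty = 64414.07 + 1155.20 = 65569.27
Buyer bears: destination terminal 813.22 + brokerage 300.75 + delivery 1759.61 + duty 65569.27 = 68442.85
Landed cost = invoice 480702.02 + 68442.85 = 549144.87

Total landed cost: USD 549144.87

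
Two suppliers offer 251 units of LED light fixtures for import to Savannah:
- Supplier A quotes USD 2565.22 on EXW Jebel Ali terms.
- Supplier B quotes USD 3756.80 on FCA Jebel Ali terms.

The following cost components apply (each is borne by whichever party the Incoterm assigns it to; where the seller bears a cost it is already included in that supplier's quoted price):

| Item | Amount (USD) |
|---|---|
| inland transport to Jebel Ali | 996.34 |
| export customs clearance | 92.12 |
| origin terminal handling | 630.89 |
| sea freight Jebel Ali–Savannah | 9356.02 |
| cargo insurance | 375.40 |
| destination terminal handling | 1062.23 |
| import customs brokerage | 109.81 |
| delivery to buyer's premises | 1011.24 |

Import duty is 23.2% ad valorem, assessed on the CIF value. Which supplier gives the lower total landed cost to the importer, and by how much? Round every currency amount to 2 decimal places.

Supplier A is cheaper by USD 127.04

Supplier A (EXW):
CIF value = EXW price + inland to port + export clearance + origin terminal + freight + insurance = 2565.22 + 996.34 + 92.12 + 630.89 + 9356.02 + 375.40 = 14015.99
Import duty = 14015.99 × 23.2% = 3251.71
Buyer bears (A): 996.34 + 92.12 + 630.89 + 9356.02 + 375.40 + 1062.23 + 109.81 + 1011.24 = 13634.05
Landed cost (A) = invoice 2565.22 + 13634.05 + duty 3251.71 = 19450.98
Supplier B (FCA):
CIF value = FCA price + origin terminal + freight + insurance = 3756.80 + 630.89 + 9356.02 + 375.40 = 14119.11
Import duty = 14119.11 × 23.2% = 3275.63
Buyer bears (B): 630.89 + 9356.02 + 375.40 + 1062.23 + 109.81 + 1011.24 = 12545.59
Landed cost (B) = invoice 3756.80 + 12545.59 + duty 3275.63 = 19578.02
Difference = |19450.98 − 19578.02| = 127.04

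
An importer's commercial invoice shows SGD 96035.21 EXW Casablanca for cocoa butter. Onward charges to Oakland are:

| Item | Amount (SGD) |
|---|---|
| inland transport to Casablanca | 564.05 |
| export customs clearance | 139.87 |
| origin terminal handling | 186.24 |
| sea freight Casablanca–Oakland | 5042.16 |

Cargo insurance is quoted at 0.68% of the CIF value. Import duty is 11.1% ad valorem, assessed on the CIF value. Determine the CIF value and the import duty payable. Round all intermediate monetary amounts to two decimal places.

Let C be the CIF value. C = EXW price + pre-shipment costs + freight + 0.68% × C
C − 0.68% × C = 96035.21 + 564.05 + 139.87 + 186.24 + 5042.16
0.9932 × C = 101967.53
C = 101967.53 / 0.9932 = 102665.66
Insurance premium = 0.68% × 102665.66 = 698.13
Import duty = 102665.66 × 11.1% = 11395.89

CIF value: SGD 102665.66; import duty: SGD 11395.89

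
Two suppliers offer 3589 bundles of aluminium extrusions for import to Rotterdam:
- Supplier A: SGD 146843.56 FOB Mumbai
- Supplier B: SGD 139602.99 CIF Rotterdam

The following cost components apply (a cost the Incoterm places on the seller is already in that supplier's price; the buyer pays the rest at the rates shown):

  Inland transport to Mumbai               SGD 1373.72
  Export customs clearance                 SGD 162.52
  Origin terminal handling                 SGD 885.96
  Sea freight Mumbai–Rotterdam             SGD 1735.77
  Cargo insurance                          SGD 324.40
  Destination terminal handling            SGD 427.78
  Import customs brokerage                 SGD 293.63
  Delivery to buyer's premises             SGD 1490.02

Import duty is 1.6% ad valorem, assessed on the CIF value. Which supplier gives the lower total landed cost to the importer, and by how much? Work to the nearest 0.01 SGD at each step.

Supplier A (FOB):
CIF value = FOB price + freight + insurance = 146843.56 + 1735.77 + 324.40 = 148903.73
Import duty = 148903.73 × 1.6% = 2382.46
Buyer bears (A): 1735.77 + 324.40 + 427.78 + 293.63 + 1490.02 = 4271.60
Landed cost (A) = invoice 146843.56 + 4271.60 + duty 2382.46 = 153497.62
Supplier B (CIF):
The CIF price already equals the CIF value: 139602.99
Import duty = 139602.99 × 1.6% = 2233.65
Buyer bears (B): 427.78 + 293.63 + 1490.02 = 2211.43
Landed cost (B) = invoice 139602.99 + 2211.43 + duty 2233.65 = 144048.07
Difference = |153497.62 − 144048.07| = 9449.55

Supplier B is cheaper by SGD 9449.55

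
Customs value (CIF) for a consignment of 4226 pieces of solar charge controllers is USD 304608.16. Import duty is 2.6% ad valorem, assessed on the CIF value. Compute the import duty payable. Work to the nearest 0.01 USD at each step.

Import duty: USD 7919.81

Import duty = 304608.16 × 2.6% = 7919.81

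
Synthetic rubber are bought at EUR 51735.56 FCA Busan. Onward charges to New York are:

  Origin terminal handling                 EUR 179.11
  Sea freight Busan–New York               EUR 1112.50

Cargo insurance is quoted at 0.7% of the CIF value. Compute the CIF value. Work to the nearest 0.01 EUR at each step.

Let C be the CIF value. C = FCA price + pre-shipment costs + freight + 0.7% × C
C − 0.7% × C = 51735.56 + 179.11 + 1112.50
0.993 × C = 53027.17
C = 53027.17 / 0.993 = 53400.98
Insurance premium = 0.7% × 53400.98 = 373.81

CIF value: EUR 53400.98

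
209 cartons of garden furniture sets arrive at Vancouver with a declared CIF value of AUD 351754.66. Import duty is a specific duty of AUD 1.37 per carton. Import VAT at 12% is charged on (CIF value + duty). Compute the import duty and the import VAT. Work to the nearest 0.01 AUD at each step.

Import duty = 209 × 1.37 = 286.33
VAT base = CIF + duty = 351754.66 + 286.33 = 352040.99
Import VAT = 352040.99 × 12% = 42244.92

Import duty: AUD 286.33; import VAT: AUD 42244.92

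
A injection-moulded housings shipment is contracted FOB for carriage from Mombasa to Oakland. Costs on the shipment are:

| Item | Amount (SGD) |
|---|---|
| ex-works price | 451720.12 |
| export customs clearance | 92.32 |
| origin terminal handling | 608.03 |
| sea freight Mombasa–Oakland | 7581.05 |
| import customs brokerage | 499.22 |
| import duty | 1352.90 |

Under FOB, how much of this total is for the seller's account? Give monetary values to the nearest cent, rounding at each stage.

FOB: the seller bears costs until goods are on board at the origin port; the buyer bears freight, insurance and all costs thereafter.
Seller's account: goods 451720.12 + export clearance 92.32 + origin terminal 608.03 = 452420.47
Buyer's account: freight 7581.05 + brokerage 499.22 + duty 1352.90 = 9433.17

Seller's account: SGD 452420.47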